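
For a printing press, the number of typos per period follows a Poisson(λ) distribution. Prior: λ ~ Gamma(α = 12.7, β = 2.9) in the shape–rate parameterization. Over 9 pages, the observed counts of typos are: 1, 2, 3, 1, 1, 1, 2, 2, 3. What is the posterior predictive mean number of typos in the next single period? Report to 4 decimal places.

2.4118

With a Gamma(shape α, rate β) prior, the Poisson likelihood is conjugate: the posterior is Gamma(α + ΣXᵢ, β + n).
Sum of counts S = 16 over n = 9 pages.
Posterior: Gamma(α+S, β+n) = Gamma(12.7+16, 2.9+9) = Gamma(28.7, 11.9).
The predictive distribution for one future period is NegBinom with mean α/β = 2.4118.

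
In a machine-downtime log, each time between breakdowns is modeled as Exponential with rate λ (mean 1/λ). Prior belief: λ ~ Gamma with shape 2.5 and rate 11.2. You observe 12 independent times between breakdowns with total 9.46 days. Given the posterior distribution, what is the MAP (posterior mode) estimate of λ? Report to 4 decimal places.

With a Gamma(shape α, rate β) prior on the exponential rate λ, the posterior after n observations with total T = Σxᵢ is Gamma(α+n, β+T).
Posterior: Gamma(2.5+12, 11.2+9.46) = Gamma(14.5, 20.66).
Mode = (α−1)/β = 0.6534.

0.6534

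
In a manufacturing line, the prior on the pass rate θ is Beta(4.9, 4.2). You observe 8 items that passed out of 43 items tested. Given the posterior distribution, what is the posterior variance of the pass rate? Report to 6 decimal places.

The Beta prior is conjugate to a Binomial/Bernoulli likelihood; the update adds successes to α and failures to β.
Posterior: Beta(α+k, β+n−k) = Beta(4.9+8, 4.2+35) = Beta(12.9, 39.2).
Var = αβ/((α+β)²(α+β+1)) = 12.9·39.2/(52.1²·53.1) = 0.003508.

0.003508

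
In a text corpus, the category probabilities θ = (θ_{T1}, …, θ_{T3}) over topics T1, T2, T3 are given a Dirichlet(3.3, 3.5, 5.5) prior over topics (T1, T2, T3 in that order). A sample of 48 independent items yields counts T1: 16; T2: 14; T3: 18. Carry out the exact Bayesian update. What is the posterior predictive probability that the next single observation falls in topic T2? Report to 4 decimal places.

The Dirichlet prior is conjugate to the Multinomial likelihood: each posterior αⱼ = prior αⱼ + observed count nⱼ.
Posterior concentration: (19.3, 17.5, 23.5), total = 60.3.
P(next = T2 | data) = α_{T2}/Σα = 0.2902.

0.2902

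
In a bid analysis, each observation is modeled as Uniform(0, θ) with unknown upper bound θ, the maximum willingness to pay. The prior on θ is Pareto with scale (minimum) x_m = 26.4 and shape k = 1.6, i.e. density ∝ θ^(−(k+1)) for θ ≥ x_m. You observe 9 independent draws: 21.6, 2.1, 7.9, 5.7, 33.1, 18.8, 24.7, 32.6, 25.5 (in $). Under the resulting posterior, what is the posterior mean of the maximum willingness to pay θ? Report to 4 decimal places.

A Pareto(scale x_m, shape k) prior on the upper bound θ of Uniform(0, θ) is conjugate: posterior is Pareto(max(x_m, max xᵢ), k + n).
Sample maximum = 33.1; prior scale x_m = 26.4 → posterior scale = max = 33.1.
Posterior shape = 1.6 + 9 = 10.6.
E[θ|data] = k·x_m/(k−1) = 10.6·33.1/9.6 = 36.5479.

36.5479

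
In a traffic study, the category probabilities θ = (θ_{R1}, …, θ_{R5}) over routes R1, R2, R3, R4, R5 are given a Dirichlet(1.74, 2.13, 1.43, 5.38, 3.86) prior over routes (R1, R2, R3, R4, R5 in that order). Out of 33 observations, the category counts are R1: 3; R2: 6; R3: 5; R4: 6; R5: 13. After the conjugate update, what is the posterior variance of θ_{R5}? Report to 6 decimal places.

0.004715

The Dirichlet prior is conjugate to the Multinomial likelihood: each posterior αⱼ = prior αⱼ + observed count nⱼ.
Posterior concentration: (4.74, 8.13, 6.43, 11.38, 16.86), total = 47.54.
Var[θ_j] = α_j(Σα−α_j)/((Σα)²(Σα+1)) = 16.86·30.68/(47.54²·48.54) = 0.004715.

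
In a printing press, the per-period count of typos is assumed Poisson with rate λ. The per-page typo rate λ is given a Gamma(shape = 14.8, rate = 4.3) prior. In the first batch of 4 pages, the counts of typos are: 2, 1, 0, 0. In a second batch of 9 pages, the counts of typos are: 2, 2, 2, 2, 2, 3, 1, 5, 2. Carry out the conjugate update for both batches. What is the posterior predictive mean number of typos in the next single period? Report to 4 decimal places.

With a Gamma(shape α, rate β) prior, the Poisson likelihood is conjugate: the posterior is Gamma(α + ΣXᵢ, β + n).
Batch 1: sum of counts S = 3 over n = 4 pages.
After batch 1: Gamma(α+S, β+n) = Gamma(14.8+3, 4.3+4) = Gamma(17.8, 8.3).
Batch 2: sum of counts S = 21 over n = 9 pages.
After batch 2: Gamma(α+S, β+n) = Gamma(17.8+21, 8.3+9) = Gamma(38.8, 17.3).
The predictive distribution for one future period is NegBinom with mean α/β = 2.2428.

2.2428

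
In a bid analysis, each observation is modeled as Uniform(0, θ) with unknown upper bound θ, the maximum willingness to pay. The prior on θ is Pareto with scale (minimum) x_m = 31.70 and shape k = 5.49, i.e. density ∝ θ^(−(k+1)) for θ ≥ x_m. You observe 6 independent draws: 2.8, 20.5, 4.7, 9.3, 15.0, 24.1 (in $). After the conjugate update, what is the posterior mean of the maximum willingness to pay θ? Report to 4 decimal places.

34.7219

A Pareto(scale x_m, shape k) prior on the upper bound θ of Uniform(0, θ) is conjugate: posterior is Pareto(max(x_m, max xᵢ), k + n).
Sample maximum = 24.1; prior scale x_m = 31.70 → posterior scale = max = 31.70.
Posterior shape = 5.49 + 6 = 11.49.
E[θ|data] = k·x_m/(k−1) = 11.49·31.70/10.49 = 34.7219.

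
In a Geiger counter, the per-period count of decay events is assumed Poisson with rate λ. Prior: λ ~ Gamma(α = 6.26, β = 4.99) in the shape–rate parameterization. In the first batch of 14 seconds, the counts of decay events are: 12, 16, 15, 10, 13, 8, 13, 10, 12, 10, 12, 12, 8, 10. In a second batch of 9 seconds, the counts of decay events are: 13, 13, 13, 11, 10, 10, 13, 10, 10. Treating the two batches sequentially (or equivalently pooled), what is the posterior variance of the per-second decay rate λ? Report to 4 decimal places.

With a Gamma(shape α, rate β) prior, the Poisson likelihood is conjugate: the posterior is Gamma(α + ΣXᵢ, β + n).
Batch 1: sum of counts S = 161 over n = 14 seconds.
After batch 1: Gamma(α+S, β+n) = Gamma(6.26+161, 4.99+14) = Gamma(167.26, 18.99).
Batch 2: sum of counts S = 103 over n = 9 seconds.
After batch 2: Gamma(α+S, β+n) = Gamma(167.26+103, 18.99+9) = Gamma(270.26, 27.99).
Var = α/β² = 270.26/27.99² = 0.3450.

0.3450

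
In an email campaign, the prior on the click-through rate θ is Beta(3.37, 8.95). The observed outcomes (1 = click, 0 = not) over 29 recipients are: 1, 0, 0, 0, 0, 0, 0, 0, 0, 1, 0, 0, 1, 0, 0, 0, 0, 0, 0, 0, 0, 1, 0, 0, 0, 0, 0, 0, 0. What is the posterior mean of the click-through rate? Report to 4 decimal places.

0.1784

The Beta prior is conjugate to a Binomial/Bernoulli likelihood; the update adds successes to α and failures to β.
Posterior: Beta(α+k, β+n−k) = Beta(3.37+4, 8.95+25) = Beta(7.37, 33.95).
Posterior mean = α/(α+β) = 7.37/41.32 = 0.1784.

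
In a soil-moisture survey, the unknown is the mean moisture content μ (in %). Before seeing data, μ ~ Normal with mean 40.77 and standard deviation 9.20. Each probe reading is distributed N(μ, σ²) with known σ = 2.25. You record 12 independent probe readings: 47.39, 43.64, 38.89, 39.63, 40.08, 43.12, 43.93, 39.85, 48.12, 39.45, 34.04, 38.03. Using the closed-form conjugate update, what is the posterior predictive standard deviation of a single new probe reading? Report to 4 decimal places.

2.3414

For Normal data with known variance σ², a Normal(μ₀, σ₀²) prior on μ is conjugate. Posterior precision = 1/σ₀² + n/σ²; posterior mean is the precision-weighted average of μ₀ and x̄.
σ₀² = 9.20² = 84.64, σ² = 2.25² = 5.0625; σ² + n·σ₀² = 5.0625 + 12·84.64 = 1020.7425.
Posterior precision = 1/σ₀² + n/σ² = 1/84.64 + 12/5.0625 = (σ² + n·σ₀²)/(σ₀²σ²) = 1020.7425/(84.64·5.0625); posterior variance σₙ² = σ₀²σ²/(σ² + n·σ₀²) = 84.64·5.0625/1020.7425 = 0.419783.
Predictive variance for one new observation = σₙ² + σ² = 84.64·5.0625/1020.7425 + 5.0625 = σ²·(σ₀² + 1020.7425)/1020.7425 = 5.0625·1105.3825/1020.7425 = 5.482283; SD = √(5.0625·1105.3825/1020.7425) = 2.3414.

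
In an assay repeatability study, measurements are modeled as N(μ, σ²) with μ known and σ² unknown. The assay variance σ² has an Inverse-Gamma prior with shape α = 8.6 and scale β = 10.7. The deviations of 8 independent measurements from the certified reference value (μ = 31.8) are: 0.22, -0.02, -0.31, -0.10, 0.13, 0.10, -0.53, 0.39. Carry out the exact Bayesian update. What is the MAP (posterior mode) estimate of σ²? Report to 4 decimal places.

With known mean μ and an Inverse-Gamma(α, β) prior on σ², the Normal likelihood is conjugate: posterior is Inv-Gamma(α + n/2, β + Σ(xᵢ−μ)²/2).
Σ(xᵢ−μ)² = (0.22)² + (-0.02)² + (-0.31)² + (-0.10)² + (0.13)² + (0.10)² + (-0.53)² + (0.39)² = 0.6148.
Posterior: Inv-Gamma(8.6 + 8/2, 10.7 + 0.6148/2) = Inv-Gamma(12.60, 11.00740).
Mode = β/(α+1) = 11.00740/13.60 = 0.8094.

0.8094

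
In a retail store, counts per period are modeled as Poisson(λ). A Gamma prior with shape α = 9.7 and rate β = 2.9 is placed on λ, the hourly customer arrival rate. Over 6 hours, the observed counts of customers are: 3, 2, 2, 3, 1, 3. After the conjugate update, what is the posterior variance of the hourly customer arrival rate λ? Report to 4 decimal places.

0.2992

With a Gamma(shape α, rate β) prior, the Poisson likelihood is conjugate: the posterior is Gamma(α + ΣXᵢ, β + n).
Sum of counts S = 14 over n = 6 hours.
Posterior: Gamma(α+S, β+n) = Gamma(9.7+14, 2.9+6) = Gamma(23.7, 8.9).
Var = α/β² = 23.7/8.9² = 0.2992.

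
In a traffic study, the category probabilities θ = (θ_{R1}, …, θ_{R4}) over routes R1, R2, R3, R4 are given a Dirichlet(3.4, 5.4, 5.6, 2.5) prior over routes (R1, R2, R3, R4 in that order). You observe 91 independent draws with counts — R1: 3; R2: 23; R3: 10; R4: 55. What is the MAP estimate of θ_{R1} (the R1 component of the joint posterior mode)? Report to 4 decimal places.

The Dirichlet prior is conjugate to the Multinomial likelihood: each posterior αⱼ = prior αⱼ + observed count nⱼ.
Posterior concentration: (6.4, 28.4, 15.6, 57.5), total = 107.9.
Joint mode component: (α_{R1}−1)/(Σα−K) = 5.4/103.9 = 0.0520.

0.0520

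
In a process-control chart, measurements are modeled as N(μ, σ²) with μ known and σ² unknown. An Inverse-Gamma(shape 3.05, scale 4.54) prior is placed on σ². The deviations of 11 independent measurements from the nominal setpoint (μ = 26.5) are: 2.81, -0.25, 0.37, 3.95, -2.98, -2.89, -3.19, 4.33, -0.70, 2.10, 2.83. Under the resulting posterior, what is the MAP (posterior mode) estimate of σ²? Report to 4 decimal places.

With known mean μ and an Inverse-Gamma(α, β) prior on σ², the Normal likelihood is conjugate: posterior is Inv-Gamma(α + n/2, β + Σ(xᵢ−μ)²/2).
Σ(xᵢ−μ)² = (2.81)² + (-0.25)² + (0.37)² + (3.95)² + (-2.98)² + (-2.89)² + (-3.19)² + (4.33)² + (-0.70)² + (2.10)² + (2.83)² = 82.7644.
Posterior: Inv-Gamma(3.05 + 11/2, 4.54 + 82.7644/2) = Inv-Gamma(8.55, 45.92220).
Mode = β/(α+1) = 45.92220/9.55 = 4.8086.

4.8086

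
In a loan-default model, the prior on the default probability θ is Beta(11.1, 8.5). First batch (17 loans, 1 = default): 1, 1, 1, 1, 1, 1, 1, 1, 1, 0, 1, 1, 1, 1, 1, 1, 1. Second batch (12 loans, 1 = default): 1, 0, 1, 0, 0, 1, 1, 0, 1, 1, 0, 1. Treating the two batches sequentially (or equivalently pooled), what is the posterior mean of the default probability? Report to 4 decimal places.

The Beta prior is conjugate to a Binomial/Bernoulli likelihood; the update adds successes to α and failures to β.
After batch 1: Beta(11.1+16, 8.5+1) = Beta(27.1, 9.5).
After batch 2: Beta(27.1+7, 9.5+5) = Beta(34.1, 14.5).
Posterior mean = α/(α+β) = 34.1/48.6 = 0.7016.

0.7016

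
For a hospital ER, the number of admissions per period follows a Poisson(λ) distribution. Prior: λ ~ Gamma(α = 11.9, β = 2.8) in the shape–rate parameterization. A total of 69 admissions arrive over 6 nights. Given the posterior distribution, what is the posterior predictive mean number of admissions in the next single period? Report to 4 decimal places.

With a Gamma(shape α, rate β) prior, the Poisson likelihood is conjugate: the posterior is Gamma(α + ΣXᵢ, β + n).
Posterior: Gamma(α+S, β+n) = Gamma(11.9+69, 2.8+6) = Gamma(80.9, 8.8).
The predictive distribution for one future period is NegBinom with mean α/β = 9.1932.

9.1932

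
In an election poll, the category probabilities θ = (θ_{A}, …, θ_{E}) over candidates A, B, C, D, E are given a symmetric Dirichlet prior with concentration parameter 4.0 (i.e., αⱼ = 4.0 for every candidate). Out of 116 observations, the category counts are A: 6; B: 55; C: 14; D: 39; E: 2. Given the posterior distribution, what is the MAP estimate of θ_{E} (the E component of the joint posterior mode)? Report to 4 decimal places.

0.0382

The Dirichlet prior is conjugate to the Multinomial likelihood: each posterior αⱼ = prior αⱼ + observed count nⱼ.
Posterior concentration: (10.0, 59.0, 18.0, 43.0, 6.0), total = 136.0.
Joint mode component: (α_{E}−1)/(Σα−K) = 5.0/131.0 = 0.0382.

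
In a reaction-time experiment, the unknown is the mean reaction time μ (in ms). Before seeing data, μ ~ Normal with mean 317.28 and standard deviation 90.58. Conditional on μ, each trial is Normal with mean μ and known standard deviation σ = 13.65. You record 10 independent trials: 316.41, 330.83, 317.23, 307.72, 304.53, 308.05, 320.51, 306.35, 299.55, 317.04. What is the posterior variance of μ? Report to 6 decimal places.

For Normal data with known variance σ², a Normal(μ₀, σ₀²) prior on μ is conjugate. Posterior precision = 1/σ₀² + n/σ²; posterior mean is the precision-weighted average of μ₀ and x̄.
σ₀² = 90.58² = 8204.7364, σ² = 13.65² = 186.3225; σ² + n·σ₀² = 186.3225 + 10·8204.7364 = 82233.6865.
Posterior precision = 1/σ₀² + n/σ² = 1/8204.7364 + 10/186.3225 = (σ² + n·σ₀²)/(σ₀²σ²) = 82233.6865/(8204.7364·186.3225); posterior variance σₙ² = σ₀²σ²/(σ² + n·σ₀²) = 8204.7364·186.3225/82233.6865 = 18.590034.

18.590034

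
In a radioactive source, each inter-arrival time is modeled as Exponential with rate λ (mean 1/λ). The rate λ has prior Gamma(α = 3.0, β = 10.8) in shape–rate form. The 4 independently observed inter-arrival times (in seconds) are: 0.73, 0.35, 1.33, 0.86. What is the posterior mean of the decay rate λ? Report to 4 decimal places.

0.4975

With a Gamma(shape α, rate β) prior on the exponential rate λ, the posterior after n observations with total T = Σxᵢ is Gamma(α+n, β+T).
Sum of observations T = 3.27 seconds; n = 4.
Posterior: Gamma(3.0+4, 10.8+3.27) = Gamma(7.0, 14.07).
Posterior mean of λ = α/β = 7.0/14.07 = 0.4975.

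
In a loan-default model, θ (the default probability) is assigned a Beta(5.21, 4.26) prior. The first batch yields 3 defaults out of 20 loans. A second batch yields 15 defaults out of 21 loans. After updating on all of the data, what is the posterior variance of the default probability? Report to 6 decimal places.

0.004826

The Beta prior is conjugate to a Binomial/Bernoulli likelihood; the update adds successes to α and failures to β.
After batch 1: Beta(5.21+3, 4.26+17) = Beta(8.21, 21.26).
After batch 2: Beta(8.21+15, 21.26+6) = Beta(23.21, 27.26).
Var = αβ/((α+β)²(α+β+1)) = 23.21·27.26/(50.47²·51.47) = 0.004826.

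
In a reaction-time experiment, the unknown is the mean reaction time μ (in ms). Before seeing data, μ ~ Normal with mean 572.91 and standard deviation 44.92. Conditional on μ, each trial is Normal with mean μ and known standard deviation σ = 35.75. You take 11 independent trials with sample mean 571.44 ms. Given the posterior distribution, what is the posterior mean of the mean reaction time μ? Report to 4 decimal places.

571.5200

For Normal data with known variance σ², a Normal(μ₀, σ₀²) prior on μ is conjugate. Posterior precision = 1/σ₀² + n/σ²; posterior mean is the precision-weighted average of μ₀ and x̄.
n·x̄ = 11·571.44 = 6285.84.
σ₀² = 44.92² = 2017.8064, σ² = 35.75² = 1278.0625; σ² + n·σ₀² = 1278.0625 + 11·2017.8064 = 23473.9329.
Posterior mean = (μ₀/σ₀² + n·x̄/σ²)/(1/σ₀² + n/σ²) = (σ²·μ₀ + σ₀²·n·x̄)/(σ² + n·σ₀²) = (1278.0625·572.91 + 2017.8064·6285.84)/23473.9329 = 13415822.968251/23473.9329 = 571.5200.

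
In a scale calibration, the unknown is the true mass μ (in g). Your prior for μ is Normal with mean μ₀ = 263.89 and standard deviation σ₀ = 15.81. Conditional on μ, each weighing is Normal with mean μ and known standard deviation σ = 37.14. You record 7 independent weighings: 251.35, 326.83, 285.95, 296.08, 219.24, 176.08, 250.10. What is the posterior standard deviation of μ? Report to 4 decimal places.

For Normal data with known variance σ², a Normal(μ₀, σ₀²) prior on μ is conjugate. Posterior precision = 1/σ₀² + n/σ²; posterior mean is the precision-weighted average of μ₀ and x̄.
σ₀² = 15.81² = 249.9561, σ² = 37.14² = 1379.3796; σ² + n·σ₀² = 1379.3796 + 7·249.9561 = 3129.0723.
Posterior precision = 1/σ₀² + n/σ² = 1/249.9561 + 7/1379.3796 = (σ² + n·σ₀²)/(σ₀²σ²) = 3129.0723/(249.9561·1379.3796); posterior variance σₙ² = σ₀²σ²/(σ² + n·σ₀²) = 249.9561·1379.3796/3129.0723 = 110.187401.
Posterior SD = √σₙ² = √(249.9561·1379.3796/3129.0723) = 10.4970.

10.4970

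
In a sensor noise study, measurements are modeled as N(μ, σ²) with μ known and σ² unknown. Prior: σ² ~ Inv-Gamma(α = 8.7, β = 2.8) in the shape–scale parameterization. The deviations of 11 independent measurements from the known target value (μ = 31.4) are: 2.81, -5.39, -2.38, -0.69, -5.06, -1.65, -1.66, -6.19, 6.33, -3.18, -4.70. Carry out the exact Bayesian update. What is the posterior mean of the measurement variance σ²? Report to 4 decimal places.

7.2105

With known mean μ and an Inverse-Gamma(α, β) prior on σ², the Normal likelihood is conjugate: posterior is Inv-Gamma(α + n/2, β + Σ(xᵢ−μ)²/2).
Σ(xᵢ−μ)² = (2.81)² + (-5.39)² + (-2.38)² + (-0.69)² + (-5.06)² + (-1.65)² + (-1.66)² + (-6.19)² + (6.33)² + (-3.18)² + (-4.70)² = 184.7578.
Posterior: Inv-Gamma(8.7 + 11/2, 2.8 + 184.7578/2) = Inv-Gamma(14.20, 95.17890).
E[σ²|data] = β/(α−1) = 95.17890/13.20 = 7.2105.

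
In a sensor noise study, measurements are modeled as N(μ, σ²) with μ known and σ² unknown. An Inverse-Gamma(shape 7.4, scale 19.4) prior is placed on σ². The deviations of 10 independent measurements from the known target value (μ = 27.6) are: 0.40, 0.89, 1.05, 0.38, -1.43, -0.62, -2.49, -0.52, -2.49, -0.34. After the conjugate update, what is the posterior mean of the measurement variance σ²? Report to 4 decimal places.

2.4655

With known mean μ and an Inverse-Gamma(α, β) prior on σ², the Normal likelihood is conjugate: posterior is Inv-Gamma(α + n/2, β + Σ(xᵢ−μ)²/2).
Σ(xᵢ−μ)² = (0.40)² + (0.89)² + (1.05)² + (0.38)² + (-1.43)² + (-0.62)² + (-2.49)² + (-0.52)² + (-2.49)² + (-0.34)² = 17.4145.
Posterior: Inv-Gamma(7.4 + 10/2, 19.4 + 17.4145/2) = Inv-Gamma(12.40, 28.10725).
E[σ²|data] = β/(α−1) = 28.10725/11.40 = 2.4655.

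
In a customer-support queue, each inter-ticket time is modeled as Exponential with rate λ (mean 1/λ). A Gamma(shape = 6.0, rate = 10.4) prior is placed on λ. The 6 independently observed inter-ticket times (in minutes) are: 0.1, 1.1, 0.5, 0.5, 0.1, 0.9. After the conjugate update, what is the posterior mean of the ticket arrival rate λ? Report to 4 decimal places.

With a Gamma(shape α, rate β) prior on the exponential rate λ, the posterior after n observations with total T = Σxᵢ is Gamma(α+n, β+T).
Sum of observations T = 3.2 minutes; n = 6.
Posterior: Gamma(6.0+6, 10.4+3.2) = Gamma(12.0, 13.6).
Posterior mean of λ = α/β = 12.0/13.6 = 0.8824.

0.8824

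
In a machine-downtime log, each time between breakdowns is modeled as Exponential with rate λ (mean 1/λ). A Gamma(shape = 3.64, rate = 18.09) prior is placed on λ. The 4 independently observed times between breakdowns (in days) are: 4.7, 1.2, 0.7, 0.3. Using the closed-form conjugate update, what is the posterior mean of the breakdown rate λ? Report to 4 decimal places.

0.3057

With a Gamma(shape α, rate β) prior on the exponential rate λ, the posterior after n observations with total T = Σxᵢ is Gamma(α+n, β+T).
Sum of observations T = 6.9 days; n = 4.
Posterior: Gamma(3.64+4, 18.09+6.9) = Gamma(7.64, 24.99).
Posterior mean of λ = α/β = 7.64/24.99 = 0.3057.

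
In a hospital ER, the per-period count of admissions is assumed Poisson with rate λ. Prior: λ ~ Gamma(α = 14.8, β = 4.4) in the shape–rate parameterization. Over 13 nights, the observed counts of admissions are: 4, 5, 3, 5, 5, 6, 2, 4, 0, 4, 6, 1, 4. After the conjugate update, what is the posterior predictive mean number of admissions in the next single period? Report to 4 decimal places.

3.6667

With a Gamma(shape α, rate β) prior, the Poisson likelihood is conjugate: the posterior is Gamma(α + ΣXᵢ, β + n).
Sum of counts S = 49 over n = 13 nights.
Posterior: Gamma(α+S, β+n) = Gamma(14.8+49, 4.4+13) = Gamma(63.8, 17.4).
The predictive distribution for one future period is NegBinom with mean α/β = 3.6667.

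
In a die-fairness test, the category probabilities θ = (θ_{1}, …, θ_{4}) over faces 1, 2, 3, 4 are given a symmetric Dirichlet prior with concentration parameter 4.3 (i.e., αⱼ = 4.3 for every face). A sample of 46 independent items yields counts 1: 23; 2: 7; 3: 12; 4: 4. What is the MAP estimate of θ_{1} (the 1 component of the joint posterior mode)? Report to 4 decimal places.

The Dirichlet prior is conjugate to the Multinomial likelihood: each posterior αⱼ = prior αⱼ + observed count nⱼ.
Posterior concentration: (27.3, 11.3, 16.3, 8.3), total = 63.2.
Joint mode component: (α_{1}−1)/(Σα−K) = 26.3/59.2 = 0.4443.

0.4443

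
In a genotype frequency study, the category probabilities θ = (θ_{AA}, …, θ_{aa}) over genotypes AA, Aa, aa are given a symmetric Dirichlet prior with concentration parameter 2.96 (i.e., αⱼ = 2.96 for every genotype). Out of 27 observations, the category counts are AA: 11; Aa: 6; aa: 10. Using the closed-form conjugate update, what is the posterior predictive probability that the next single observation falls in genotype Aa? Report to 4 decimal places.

0.2497

The Dirichlet prior is conjugate to the Multinomial likelihood: each posterior αⱼ = prior αⱼ + observed count nⱼ.
Posterior concentration: (13.96, 8.96, 12.96), total = 35.88.
P(next = Aa | data) = α_{Aa}/Σα = 0.2497.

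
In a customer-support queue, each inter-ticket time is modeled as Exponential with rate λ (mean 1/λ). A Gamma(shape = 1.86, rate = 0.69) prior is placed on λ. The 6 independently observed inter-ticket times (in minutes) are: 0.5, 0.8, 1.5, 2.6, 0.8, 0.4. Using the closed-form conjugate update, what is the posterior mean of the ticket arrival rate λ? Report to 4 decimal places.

1.0782

With a Gamma(shape α, rate β) prior on the exponential rate λ, the posterior after n observations with total T = Σxᵢ is Gamma(α+n, β+T).
Sum of observations T = 6.6 minutes; n = 6.
Posterior: Gamma(1.86+6, 0.69+6.6) = Gamma(7.86, 7.29).
Posterior mean of λ = α/β = 7.86/7.29 = 1.0782.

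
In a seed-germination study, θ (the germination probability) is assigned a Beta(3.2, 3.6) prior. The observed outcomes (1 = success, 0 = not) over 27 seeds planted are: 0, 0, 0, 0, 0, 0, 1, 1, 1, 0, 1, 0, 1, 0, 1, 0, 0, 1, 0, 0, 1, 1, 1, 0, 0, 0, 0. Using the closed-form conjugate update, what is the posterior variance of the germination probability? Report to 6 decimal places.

The Beta prior is conjugate to a Binomial/Bernoulli likelihood; the update adds successes to α and failures to β.
Posterior: Beta(α+k, β+n−k) = Beta(3.2+10, 3.6+17) = Beta(13.2, 20.6).
Var = αβ/((α+β)²(α+β+1)) = 13.2·20.6/(33.8²·34.8) = 0.006840.

0.006840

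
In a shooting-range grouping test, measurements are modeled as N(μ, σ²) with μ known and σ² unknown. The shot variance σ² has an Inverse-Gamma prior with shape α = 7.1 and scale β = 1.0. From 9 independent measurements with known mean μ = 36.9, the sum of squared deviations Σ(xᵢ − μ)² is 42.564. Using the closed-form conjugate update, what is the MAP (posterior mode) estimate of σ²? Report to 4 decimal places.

With known mean μ and an Inverse-Gamma(α, β) prior on σ², the Normal likelihood is conjugate: posterior is Inv-Gamma(α + n/2, β + Σ(xᵢ−μ)²/2).
Posterior: Inv-Gamma(7.1 + 9/2, 1.0 + 42.564/2) = Inv-Gamma(11.60, 22.2820).
Mode = β/(α+1) = 22.2820/12.60 = 1.7684.

1.7684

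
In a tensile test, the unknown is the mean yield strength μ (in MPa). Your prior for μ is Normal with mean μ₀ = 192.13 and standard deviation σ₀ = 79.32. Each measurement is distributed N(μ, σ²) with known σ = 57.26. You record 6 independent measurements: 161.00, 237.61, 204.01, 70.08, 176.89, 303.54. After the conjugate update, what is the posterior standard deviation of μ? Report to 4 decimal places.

For Normal data with known variance σ², a Normal(μ₀, σ₀²) prior on μ is conjugate. Posterior precision = 1/σ₀² + n/σ²; posterior mean is the precision-weighted average of μ₀ and x̄.
σ₀² = 79.32² = 6291.6624, σ² = 57.26² = 3278.7076; σ² + n·σ₀² = 3278.7076 + 6·6291.6624 = 41028.682.
Posterior precision = 1/σ₀² + n/σ² = 1/6291.6624 + 6/3278.7076 = (σ² + n·σ₀²)/(σ₀²σ²) = 41028.682/(6291.6624·3278.7076); posterior variance σₙ² = σ₀²σ²/(σ² + n·σ₀²) = 6291.6624·3278.7076/41028.682 = 502.782939.
Posterior SD = √σₙ² = √(6291.6624·3278.7076/41028.682) = 22.4228.

22.4228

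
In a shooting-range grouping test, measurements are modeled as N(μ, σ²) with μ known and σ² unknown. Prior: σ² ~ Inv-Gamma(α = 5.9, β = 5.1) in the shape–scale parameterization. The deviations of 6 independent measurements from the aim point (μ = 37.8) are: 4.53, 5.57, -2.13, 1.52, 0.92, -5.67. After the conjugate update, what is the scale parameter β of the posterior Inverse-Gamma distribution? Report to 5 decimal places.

50.79420

With known mean μ and an Inverse-Gamma(α, β) prior on σ², the Normal likelihood is conjugate: posterior is Inv-Gamma(α + n/2, β + Σ(xᵢ−μ)²/2).
Σ(xᵢ−μ)² = (4.53)² + (5.57)² + (-2.13)² + (1.52)² + (0.92)² + (-5.67)² = 91.3884.
Posterior: Inv-Gamma(5.9 + 6/2, 5.1 + 91.3884/2) = Inv-Gamma(8.90, 50.79420).
Posterior β = 50.79420.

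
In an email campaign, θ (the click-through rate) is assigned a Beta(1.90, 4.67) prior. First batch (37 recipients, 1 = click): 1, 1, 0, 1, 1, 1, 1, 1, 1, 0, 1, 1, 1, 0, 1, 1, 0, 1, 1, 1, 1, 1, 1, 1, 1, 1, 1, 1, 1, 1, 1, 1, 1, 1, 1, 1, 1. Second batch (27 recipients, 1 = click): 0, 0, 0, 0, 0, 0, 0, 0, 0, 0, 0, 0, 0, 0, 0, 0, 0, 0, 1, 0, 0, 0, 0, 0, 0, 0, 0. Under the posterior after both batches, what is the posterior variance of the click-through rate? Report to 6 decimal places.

The Beta prior is conjugate to a Binomial/Bernoulli likelihood; the update adds successes to α and failures to β.
After batch 1: Beta(1.90+33, 4.67+4) = Beta(34.90, 8.67).
After batch 2: Beta(34.90+1, 8.67+26) = Beta(35.90, 34.67).
Var = αβ/((α+β)²(α+β+1)) = 35.90·34.67/(70.57²·71.57) = 0.003492.

0.003492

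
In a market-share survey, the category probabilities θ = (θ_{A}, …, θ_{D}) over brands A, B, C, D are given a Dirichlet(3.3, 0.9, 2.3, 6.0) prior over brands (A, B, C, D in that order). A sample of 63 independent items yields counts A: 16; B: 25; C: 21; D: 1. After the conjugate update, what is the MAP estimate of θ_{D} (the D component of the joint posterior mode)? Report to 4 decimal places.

0.0839

The Dirichlet prior is conjugate to the Multinomial likelihood: each posterior αⱼ = prior αⱼ + observed count nⱼ.
Posterior concentration: (19.3, 25.9, 23.3, 7.0), total = 75.5.
Joint mode component: (α_{D}−1)/(Σα−K) = 6.0/71.5 = 0.0839.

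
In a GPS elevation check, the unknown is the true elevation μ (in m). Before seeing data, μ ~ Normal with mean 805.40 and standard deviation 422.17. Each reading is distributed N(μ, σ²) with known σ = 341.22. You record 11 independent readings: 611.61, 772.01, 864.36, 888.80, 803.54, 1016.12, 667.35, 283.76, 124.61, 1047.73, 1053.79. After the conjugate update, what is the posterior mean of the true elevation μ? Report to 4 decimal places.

For Normal data with known variance σ², a Normal(μ₀, σ₀²) prior on μ is conjugate. Posterior precision = 1/σ₀² + n/σ²; posterior mean is the precision-weighted average of μ₀ and x̄.
Σxᵢ = 611.61 + 772.01 + 864.36 + 888.80 + 803.54 + 1016.12 + 667.35 + 283.76 + 124.61 + 1047.73 + 1053.79 = 8133.68, so n·x̄ = 8133.68.
σ₀² = 422.17² = 178227.5089, σ² = 341.22² = 116431.0884; σ² + n·σ₀² = 116431.0884 + 11·178227.5089 = 2076933.6863.
Posterior mean = (μ₀/σ₀² + n·x̄/σ²)/(1/σ₀² + n/σ²) = (σ²·μ₀ + σ₀²·n·x̄)/(σ² + n·σ₀²) = (116431.0884·805.40 + 178227.5089·8133.68)/2076933.6863 = 1543419123.187112/2076933.6863 = 743.1239.

743.1239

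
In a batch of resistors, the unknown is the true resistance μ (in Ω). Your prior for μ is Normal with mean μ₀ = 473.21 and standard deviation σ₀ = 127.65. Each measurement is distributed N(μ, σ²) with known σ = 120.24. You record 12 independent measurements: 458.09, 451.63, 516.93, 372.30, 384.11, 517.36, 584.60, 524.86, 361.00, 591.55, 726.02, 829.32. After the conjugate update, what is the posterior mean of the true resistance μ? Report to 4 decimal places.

For Normal data with known variance σ², a Normal(μ₀, σ₀²) prior on μ is conjugate. Posterior precision = 1/σ₀² + n/σ²; posterior mean is the precision-weighted average of μ₀ and x̄.
Σxᵢ = 458.09 + 451.63 + 516.93 + 372.30 + 384.11 + 517.36 + 584.60 + 524.86 + 361.00 + 591.55 + 726.02 + 829.32 = 6317.77, so n·x̄ = 6317.77.
σ₀² = 127.65² = 16294.5225, σ² = 120.24² = 14457.6576; σ² + n·σ₀² = 14457.6576 + 12·16294.5225 = 209991.9276.
Posterior mean = (μ₀/σ₀² + n·x̄/σ²)/(1/σ₀² + n/σ²) = (σ²·μ₀ + σ₀²·n·x̄)/(σ² + n·σ₀²) = (14457.6576·473.21 + 16294.5225·6317.77)/209991.9276 = 109786553.567721/209991.9276 = 522.8132.

522.8132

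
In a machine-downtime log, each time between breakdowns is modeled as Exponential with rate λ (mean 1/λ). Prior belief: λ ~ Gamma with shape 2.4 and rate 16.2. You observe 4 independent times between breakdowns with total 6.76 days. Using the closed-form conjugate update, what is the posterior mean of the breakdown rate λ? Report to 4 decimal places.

0.2787

With a Gamma(shape α, rate β) prior on the exponential rate λ, the posterior after n observations with total T = Σxᵢ is Gamma(α+n, β+T).
Posterior: Gamma(2.4+4, 16.2+6.76) = Gamma(6.4, 22.96).
Posterior mean of λ = α/β = 6.4/22.96 = 0.2787.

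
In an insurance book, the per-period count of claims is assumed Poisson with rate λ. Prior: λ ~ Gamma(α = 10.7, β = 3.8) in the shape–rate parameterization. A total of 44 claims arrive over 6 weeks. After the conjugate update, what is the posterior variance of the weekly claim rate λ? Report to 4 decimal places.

With a Gamma(shape α, rate β) prior, the Poisson likelihood is conjugate: the posterior is Gamma(α + ΣXᵢ, β + n).
Posterior: Gamma(α+S, β+n) = Gamma(10.7+44, 3.8+6) = Gamma(54.7, 9.8).
Var = α/β² = 54.7/9.8² = 0.5696.

0.5696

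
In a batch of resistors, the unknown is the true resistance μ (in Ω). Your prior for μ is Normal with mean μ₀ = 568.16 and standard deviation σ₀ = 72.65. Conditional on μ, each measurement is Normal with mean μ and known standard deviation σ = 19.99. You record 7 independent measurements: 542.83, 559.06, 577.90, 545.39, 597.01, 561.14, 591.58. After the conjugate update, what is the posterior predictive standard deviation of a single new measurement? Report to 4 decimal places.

21.3559

For Normal data with known variance σ², a Normal(μ₀, σ₀²) prior on μ is conjugate. Posterior precision = 1/σ₀² + n/σ²; posterior mean is the precision-weighted average of μ₀ and x̄.
σ₀² = 72.65² = 5278.0225, σ² = 19.99² = 399.6001; σ² + n·σ₀² = 399.6001 + 7·5278.0225 = 37345.7576.
Posterior precision = 1/σ₀² + n/σ² = 1/5278.0225 + 7/399.6001 = (σ² + n·σ₀²)/(σ₀²σ²) = 37345.7576/(5278.0225·399.6001); posterior variance σₙ² = σ₀²σ²/(σ² + n·σ₀²) = 5278.0225·399.6001/37345.7576 = 56.474911.
Predictive variance for one new observation = σₙ² + σ² = 5278.0225·399.6001/37345.7576 + 399.6001 = σ²·(σ₀² + 37345.7576)/37345.7576 = 399.6001·42623.7801/37345.7576 = 456.075011; SD = √(399.6001·42623.7801/37345.7576) = 21.3559.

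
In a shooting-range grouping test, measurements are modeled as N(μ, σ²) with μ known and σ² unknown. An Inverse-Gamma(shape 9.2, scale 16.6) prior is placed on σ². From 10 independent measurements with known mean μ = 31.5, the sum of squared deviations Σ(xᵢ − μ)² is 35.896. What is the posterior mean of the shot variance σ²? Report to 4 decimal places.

With known mean μ and an Inverse-Gamma(α, β) prior on σ², the Normal likelihood is conjugate: posterior is Inv-Gamma(α + n/2, β + Σ(xᵢ−μ)²/2).
Posterior: Inv-Gamma(9.2 + 10/2, 16.6 + 35.896/2) = Inv-Gamma(14.20, 34.5480).
E[σ²|data] = β/(α−1) = 34.5480/13.20 = 2.6173.

2.6173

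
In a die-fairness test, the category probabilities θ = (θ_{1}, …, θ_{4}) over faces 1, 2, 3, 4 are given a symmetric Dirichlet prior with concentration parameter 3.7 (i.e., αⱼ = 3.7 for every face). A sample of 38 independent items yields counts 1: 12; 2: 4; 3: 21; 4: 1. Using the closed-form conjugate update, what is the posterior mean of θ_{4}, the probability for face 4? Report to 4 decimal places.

The Dirichlet prior is conjugate to the Multinomial likelihood: each posterior αⱼ = prior αⱼ + observed count nⱼ.
Posterior concentration: (15.7, 7.7, 24.7, 4.7), total = 52.8.
E[θ_{4}|data] = α_{4}/Σα = 4.7/52.8 = 0.0890.

0.0890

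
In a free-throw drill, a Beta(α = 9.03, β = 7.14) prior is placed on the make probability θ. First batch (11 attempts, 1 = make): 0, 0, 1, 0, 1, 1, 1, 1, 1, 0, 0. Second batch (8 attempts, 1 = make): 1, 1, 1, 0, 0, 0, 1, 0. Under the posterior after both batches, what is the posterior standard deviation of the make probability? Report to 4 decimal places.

0.0829

The Beta prior is conjugate to a Binomial/Bernoulli likelihood; the update adds successes to α and failures to β.
After batch 1: Beta(9.03+6, 7.14+5) = Beta(15.03, 12.14).
After batch 2: Beta(15.03+4, 12.14+4) = Beta(19.03, 16.14).
Var = αβ/((α+β)²(α+β+1)) = 19.03·16.14/(35.17²·36.17) = 0.00686513; SD = √0.00686513 = 0.0829.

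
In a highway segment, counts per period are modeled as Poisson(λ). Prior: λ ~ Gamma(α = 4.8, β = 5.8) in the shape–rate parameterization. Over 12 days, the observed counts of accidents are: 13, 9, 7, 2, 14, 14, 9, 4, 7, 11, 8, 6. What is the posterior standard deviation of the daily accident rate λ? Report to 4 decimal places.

0.5860

With a Gamma(shape α, rate β) prior, the Poisson likelihood is conjugate: the posterior is Gamma(α + ΣXᵢ, β + n).
Sum of counts S = 104 over n = 12 days.
Posterior: Gamma(α+S, β+n) = Gamma(4.8+104, 5.8+12) = Gamma(108.8, 17.8).
SD = √α/β = √108.8/17.8 = 0.5860.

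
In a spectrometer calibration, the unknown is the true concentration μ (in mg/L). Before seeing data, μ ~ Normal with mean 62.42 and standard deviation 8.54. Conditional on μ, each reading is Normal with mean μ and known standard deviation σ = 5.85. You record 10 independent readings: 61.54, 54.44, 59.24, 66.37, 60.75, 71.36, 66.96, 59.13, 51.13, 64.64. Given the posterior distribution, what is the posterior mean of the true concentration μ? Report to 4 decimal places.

For Normal data with known variance σ², a Normal(μ₀, σ₀²) prior on μ is conjugate. Posterior precision = 1/σ₀² + n/σ²; posterior mean is the precision-weighted average of μ₀ and x̄.
Σxᵢ = 61.54 + 54.44 + 59.24 + 66.37 + 60.75 + 71.36 + 66.96 + 59.13 + 51.13 + 64.64 = 615.56, so n·x̄ = 615.56.
σ₀² = 8.54² = 72.9316, σ² = 5.85² = 34.2225; σ² + n·σ₀² = 34.2225 + 10·72.9316 = 763.5385.
Posterior mean = (μ₀/σ₀² + n·x̄/σ²)/(1/σ₀² + n/σ²) = (σ²·μ₀ + σ₀²·n·x̄)/(σ² + n·σ₀²) = (34.2225·62.42 + 72.9316·615.56)/763.5385 = 47029.944146/763.5385 = 61.5947.

61.5947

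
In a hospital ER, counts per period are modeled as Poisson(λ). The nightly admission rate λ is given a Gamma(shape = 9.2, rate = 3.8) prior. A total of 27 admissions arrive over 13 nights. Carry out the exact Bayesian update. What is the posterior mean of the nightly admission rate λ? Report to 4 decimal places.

2.1548

With a Gamma(shape α, rate β) prior, the Poisson likelihood is conjugate: the posterior is Gamma(α + ΣXᵢ, β + n).
Posterior: Gamma(α+S, β+n) = Gamma(9.2+27, 3.8+13) = Gamma(36.2, 16.8).
Posterior mean = α/β = 36.2/16.8 = 2.1548.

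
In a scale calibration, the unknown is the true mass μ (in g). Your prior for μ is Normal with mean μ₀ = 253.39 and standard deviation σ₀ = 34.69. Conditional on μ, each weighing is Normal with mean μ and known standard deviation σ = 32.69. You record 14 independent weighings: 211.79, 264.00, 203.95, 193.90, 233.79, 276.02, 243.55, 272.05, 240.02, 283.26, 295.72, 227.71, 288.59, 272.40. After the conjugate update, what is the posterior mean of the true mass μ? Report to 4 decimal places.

For Normal data with known variance σ², a Normal(μ₀, σ₀²) prior on μ is conjugate. Posterior precision = 1/σ₀² + n/σ²; posterior mean is the precision-weighted average of μ₀ and x̄.
Σxᵢ = 211.79 + 264.00 + 203.95 + 193.90 + 233.79 + 276.02 + 243.55 + 272.05 + 240.02 + 283.26 + 295.72 + 227.71 + 288.59 + 272.40 = 3506.75, so n·x̄ = 3506.75.
σ₀² = 34.69² = 1203.3961, σ² = 32.69² = 1068.6361; σ² + n·σ₀² = 1068.6361 + 14·1203.3961 = 17916.1815.
Posterior mean = (μ₀/σ₀² + n·x̄/σ²)/(1/σ₀² + n/σ²) = (σ²·μ₀ + σ₀²·n·x̄)/(σ² + n·σ₀²) = (1068.6361·253.39 + 1203.3961·3506.75)/17916.1815 = 4490790.975054/17916.1815 = 250.6556.

250.6556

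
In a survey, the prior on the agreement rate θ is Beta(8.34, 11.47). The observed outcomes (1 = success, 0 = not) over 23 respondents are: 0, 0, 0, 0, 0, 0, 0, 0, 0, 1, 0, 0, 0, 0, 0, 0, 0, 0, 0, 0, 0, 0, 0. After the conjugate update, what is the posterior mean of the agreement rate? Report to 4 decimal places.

0.2182

The Beta prior is conjugate to a Binomial/Bernoulli likelihood; the update adds successes to α and failures to β.
Posterior: Beta(α+k, β+n−k) = Beta(8.34+1, 11.47+22) = Beta(9.34, 33.47).
Posterior mean = α/(α+β) = 9.34/42.81 = 0.2182.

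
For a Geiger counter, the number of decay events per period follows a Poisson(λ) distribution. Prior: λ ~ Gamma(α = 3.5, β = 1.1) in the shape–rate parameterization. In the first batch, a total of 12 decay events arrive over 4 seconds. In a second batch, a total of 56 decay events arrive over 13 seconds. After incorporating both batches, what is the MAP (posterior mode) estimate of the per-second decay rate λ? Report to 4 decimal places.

With a Gamma(shape α, rate β) prior, the Poisson likelihood is conjugate: the posterior is Gamma(α + ΣXᵢ, β + n).
After batch 1: Gamma(α+S, β+n) = Gamma(3.5+12, 1.1+4) = Gamma(15.5, 5.1).
After batch 2: Gamma(α+S, β+n) = Gamma(15.5+56, 5.1+13) = Gamma(71.5, 18.1).
Mode of Gamma(α,β) for α≥1 is (α−1)/β = 70.5/18.1 = 3.8950.

3.8950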